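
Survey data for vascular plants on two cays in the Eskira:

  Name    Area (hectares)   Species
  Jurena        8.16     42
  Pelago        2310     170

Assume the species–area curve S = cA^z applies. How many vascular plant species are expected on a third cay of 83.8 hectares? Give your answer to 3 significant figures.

74.8

z = ln(170/42) / ln(2310/8.16) = 1.3981 / 5.6458 = 0.2476
c = 42 / 8.16^0.2476 = 42 / 1.682 = 24.97
S₃ = 24.97 × 83.8^0.2476 = 24.97 × 2.994 ≈ 74.77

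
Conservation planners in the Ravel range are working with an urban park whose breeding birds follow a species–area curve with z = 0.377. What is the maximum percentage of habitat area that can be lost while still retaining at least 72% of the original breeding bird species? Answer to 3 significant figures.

Need (A_new/A_old)^0.377 = 0.72, so A_new/A_old = 0.72^(1/0.377) = 0.72^2.653
ln(A_new/A_old) = ln 0.72 / 0.377 = -0.3285 / 0.377 = -0.8714
A_new/A_old = e^-0.8714 ≈ 0.4184
Fraction that can be lost = 1 − 0.4184 = 0.5816

58.2%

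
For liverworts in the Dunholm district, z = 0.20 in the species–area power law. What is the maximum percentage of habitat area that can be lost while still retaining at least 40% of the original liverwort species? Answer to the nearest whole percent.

Need (A_new/A_old)^0.2 = 0.4, so A_new/A_old = 0.4^(1/0.2) = 0.4^5
ln(A_new/A_old) = ln 0.4 / 0.2 = -0.9163 / 0.2 = -4.5815
A_new/A_old = e^-4.5815 ≈ 0.01024
Fraction that can be lost = 1 − 0.01024 = 0.9898

99%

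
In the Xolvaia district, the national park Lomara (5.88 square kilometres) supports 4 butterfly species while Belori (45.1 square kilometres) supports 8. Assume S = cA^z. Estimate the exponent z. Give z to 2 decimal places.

0.34

Taking logs: ln S = ln c + z ln A, so z = (ln S₂ − ln S₁)/(ln A₂ − ln A₁).
z = ln(8/4) / ln(45.1/5.88) = ln(2) / ln(7.67) = 0.6931 / 2.0373 = 0.3402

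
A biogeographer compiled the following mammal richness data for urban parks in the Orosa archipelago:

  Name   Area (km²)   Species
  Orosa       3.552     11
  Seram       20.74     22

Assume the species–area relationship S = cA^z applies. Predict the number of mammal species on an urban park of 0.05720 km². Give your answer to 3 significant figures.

z = ln(22/11) / ln(20.74/3.552) = 0.6931 / 1.7646 = 0.3928
c = 11 / 3.552^0.3928 = 11 / 1.645 = 6.686
S₃ = 6.686 × 0.0572^0.3928 = 6.686 × 0.325 ≈ 2.173

2.17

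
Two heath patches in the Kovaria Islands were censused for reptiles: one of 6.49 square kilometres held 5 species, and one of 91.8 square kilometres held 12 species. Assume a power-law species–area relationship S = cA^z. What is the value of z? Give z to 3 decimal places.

0.330

Taking logs: ln S = ln c + z ln A, so z = (ln S₂ − ln S₁)/(ln A₂ − ln A₁).
z = ln(12/5) / ln(91.8/6.49) = ln(2.4) / ln(14.14) = 0.8755 / 2.6493 = 0.3304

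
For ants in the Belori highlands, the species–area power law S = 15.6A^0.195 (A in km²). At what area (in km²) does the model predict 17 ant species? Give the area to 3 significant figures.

1.55 km²

17 = 15.6 × A^0.195  ⇒  A^0.195 = 17/15.6 = 1.09
ln A = ln(1.09) / 0.195 = 0.0859 / 0.195 = 0.4407
A = e^0.4407 ≈ 1.554 km²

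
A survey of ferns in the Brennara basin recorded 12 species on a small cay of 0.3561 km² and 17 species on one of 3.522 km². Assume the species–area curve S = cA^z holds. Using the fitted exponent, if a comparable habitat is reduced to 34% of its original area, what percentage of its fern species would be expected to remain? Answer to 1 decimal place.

84.9%

z = ln(17/12) / ln(3.522/0.3561) = 0.3483 / 2.2916 = 0.1520
S_new/S_old = (A_new/A_old)^z = 0.34^0.1520 = exp(0.1520 × -1.0788) = 0.8488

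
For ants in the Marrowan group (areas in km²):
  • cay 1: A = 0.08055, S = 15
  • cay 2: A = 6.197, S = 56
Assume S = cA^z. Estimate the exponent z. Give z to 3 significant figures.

Taking logs: ln S = ln c + z ln A, so z = (ln S₂ − ln S₁)/(ln A₂ − ln A₁).
z = ln(56/15) / ln(6.197/0.08055) = ln(3.733) / ln(76.93) = 1.3173 / 4.3429 = 0.3033

0.303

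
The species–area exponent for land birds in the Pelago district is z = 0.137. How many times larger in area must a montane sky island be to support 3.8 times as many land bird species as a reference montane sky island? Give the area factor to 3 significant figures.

(A₂/A₁)^0.137 = 3.8, so A₂/A₁ = 3.8^(1/0.137) = 3.8^7.299
ln(A₂/A₁) = ln 3.8 / 0.137 = 1.3350 / 0.137 = 9.7445
A₂/A₁ = e^9.7445 ≈ 17061

17100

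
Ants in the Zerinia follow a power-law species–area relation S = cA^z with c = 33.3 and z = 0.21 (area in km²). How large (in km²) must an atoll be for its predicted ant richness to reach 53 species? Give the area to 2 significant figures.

9.1 km²

53 = 33.3 × A^0.21  ⇒  A^0.21 = 53/33.3 = 1.592
ln A = ln(1.592) / 0.21 = 0.4647 / 0.21 = 2.2130
A = e^2.2130 ≈ 9.143 km²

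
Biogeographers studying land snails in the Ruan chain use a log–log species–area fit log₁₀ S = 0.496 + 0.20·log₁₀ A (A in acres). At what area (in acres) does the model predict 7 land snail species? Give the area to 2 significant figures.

56 acres

7 = 3.133 × A^0.2  ⇒  A^0.2 = 7/3.133 = 2.234
ln A = ln(2.234) / 0.2 = 0.8038 / 0.2 = 4.0191
A = e^4.0191 ≈ 55.65 acres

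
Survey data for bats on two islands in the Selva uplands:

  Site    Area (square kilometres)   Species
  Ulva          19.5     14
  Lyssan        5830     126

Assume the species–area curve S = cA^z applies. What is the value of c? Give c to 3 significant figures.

4.46

z = ln(S₂/S₁) / ln(A₂/A₁) = ln(126/14) / ln(5830/19.5) = 2.1972 / 5.7004 = 0.3855
c = S₁ / A₁^z = 14 / 19.5^0.3855 = 14 / 3.142 = 4.455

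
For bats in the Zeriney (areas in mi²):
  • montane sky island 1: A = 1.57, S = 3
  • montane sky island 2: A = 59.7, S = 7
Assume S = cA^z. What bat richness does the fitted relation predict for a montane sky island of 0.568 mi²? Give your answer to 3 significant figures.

z = ln(7/3) / ln(59.7/1.57) = 0.8473 / 3.6383 = 0.2329
c = 3 / 1.57^0.2329 = 3 / 1.111 = 2.701
S₃ = 2.701 × 0.568^0.2329 = 2.701 × 0.8766 ≈ 2.368

2.37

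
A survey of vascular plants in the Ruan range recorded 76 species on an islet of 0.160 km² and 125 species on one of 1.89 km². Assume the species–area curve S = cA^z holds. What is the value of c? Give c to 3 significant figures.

z = ln(S₂/S₁) / ln(A₂/A₁) = ln(125/76) / ln(1.89/0.16) = 0.4976 / 2.4692 = 0.2015
c = S₁ / A₁^z = 76 / 0.16^0.2015 = 76 / 0.6912 = 110

110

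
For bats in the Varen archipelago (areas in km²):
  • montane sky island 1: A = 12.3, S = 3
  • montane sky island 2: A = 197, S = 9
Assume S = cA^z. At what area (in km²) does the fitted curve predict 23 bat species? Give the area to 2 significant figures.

z = ln(9/3) / ln(197/12.3) = 1.0986 / 2.7736 = 0.3961
c = 3 / 12.3^0.3961 = 3 / 2.702 = 1.11
A = (23/1.11)^(1/0.3961) ⇒ ln A = ln(20.72)/0.3961 = 7.6520
A = e^7.6520 ≈ 2105 km²

2100 km²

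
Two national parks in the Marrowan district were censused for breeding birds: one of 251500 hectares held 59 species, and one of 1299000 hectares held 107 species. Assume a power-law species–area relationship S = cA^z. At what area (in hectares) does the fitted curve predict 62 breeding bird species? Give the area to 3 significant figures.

288000 hectares

z = ln(107/59) / ln(1299000/251500) = 0.5953 / 1.6419 = 0.3626
c = 59 / 251500^0.3626 = 59 / 90.79 = 0.6499
A = (62/0.6499)^(1/0.3626) ⇒ ln A = ln(95.4)/0.3626 = 12.5720
A = e^12.5720 ≈ 288368 hectares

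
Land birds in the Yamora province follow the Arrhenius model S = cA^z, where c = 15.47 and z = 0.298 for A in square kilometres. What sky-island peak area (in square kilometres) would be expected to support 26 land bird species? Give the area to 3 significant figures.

5.71 square kilometres

26 = 15.47 × A^0.298  ⇒  A^0.298 = 26/15.47 = 1.681
ln A = ln(1.681) / 0.298 = 0.5192 / 0.298 = 1.7423
A = e^1.7423 ≈ 5.71 square kilometres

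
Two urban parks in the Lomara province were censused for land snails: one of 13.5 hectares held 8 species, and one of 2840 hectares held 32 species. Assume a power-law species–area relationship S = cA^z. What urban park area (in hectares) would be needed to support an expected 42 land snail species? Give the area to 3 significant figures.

z = ln(32/8) / ln(2840/13.5) = 1.3863 / 5.3489 = 0.2592
c = 8 / 13.5^0.2592 = 8 / 1.963 = 4.075
A = (42/4.075)^(1/0.2592) ⇒ ln A = ln(10.31)/0.2592 = 9.0008
A = e^9.0008 ≈ 8109 hectares

8110 hectares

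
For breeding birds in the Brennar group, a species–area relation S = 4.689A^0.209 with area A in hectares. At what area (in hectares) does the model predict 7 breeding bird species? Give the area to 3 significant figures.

6.80 hectares

7 = 4.689 × A^0.209  ⇒  A^0.209 = 7/4.689 = 1.493
ln A = ln(1.493) / 0.209 = 0.4007 / 0.209 = 1.9172
A = e^1.9172 ≈ 6.802 hectares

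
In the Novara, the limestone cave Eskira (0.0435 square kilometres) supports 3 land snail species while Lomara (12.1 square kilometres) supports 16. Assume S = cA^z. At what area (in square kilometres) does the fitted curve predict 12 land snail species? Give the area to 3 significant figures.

4.60 square kilometres

z = ln(16/3) / ln(12.1/0.0435) = 1.6740 / 5.6282 = 0.2974
c = 3 / 0.0435^0.2974 = 3 / 0.3936 = 7.622
A = (12/7.622)^(1/0.2974) ⇒ ln A = ln(1.574)/0.2974 = 1.5260
A = e^1.5260 ≈ 4.6 square kilometres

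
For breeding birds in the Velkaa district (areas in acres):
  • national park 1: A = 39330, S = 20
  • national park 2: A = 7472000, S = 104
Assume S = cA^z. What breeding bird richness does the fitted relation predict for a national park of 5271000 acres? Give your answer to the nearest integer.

93

z = ln(104/20) / ln(7472000/39330) = 1.6487 / 5.2469 = 0.3142
c = 20 / 39330^0.3142 = 20 / 27.78 = 0.72
S₃ = 0.72 × 5271000^0.3142 = 0.72 × 129.5 ≈ 93.2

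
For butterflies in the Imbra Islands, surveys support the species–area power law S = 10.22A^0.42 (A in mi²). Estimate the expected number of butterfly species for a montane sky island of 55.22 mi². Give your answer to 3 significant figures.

S = 10.22 × 55.22^0.42 = 10.22 × 5.391 ≈ 55.1

55.1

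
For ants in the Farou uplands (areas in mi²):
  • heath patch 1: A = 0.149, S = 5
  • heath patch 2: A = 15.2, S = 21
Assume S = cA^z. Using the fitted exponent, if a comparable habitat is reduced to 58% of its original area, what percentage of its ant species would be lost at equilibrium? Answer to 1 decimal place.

z = ln(21/5) / ln(15.2/0.149) = 1.4351 / 4.6251 = 0.3103
S_new/S_old = (A_new/A_old)^z = 0.58^0.3103 = exp(0.3103 × -0.5447) = 0.8445
Fraction lost = 1 − 0.8445 = 0.1555

15.6%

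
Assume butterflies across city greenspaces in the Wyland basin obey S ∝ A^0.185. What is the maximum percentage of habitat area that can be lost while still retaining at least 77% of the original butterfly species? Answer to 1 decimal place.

75.7%

Need (A_new/A_old)^0.185 = 0.77, so A_new/A_old = 0.77^(1/0.185) = 0.77^5.405
ln(A_new/A_old) = ln 0.77 / 0.185 = -0.2614 / 0.185 = -1.4128
A_new/A_old = e^-1.4128 ≈ 0.2435
Fraction that can be lost = 1 − 0.2435 = 0.7565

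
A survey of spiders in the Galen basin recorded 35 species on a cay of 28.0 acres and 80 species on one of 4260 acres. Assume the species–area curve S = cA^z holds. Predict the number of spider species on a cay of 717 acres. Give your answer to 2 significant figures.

60

z = ln(80/35) / ln(4260/28) = 0.8267 / 5.0248 = 0.1645
c = 35 / 28^0.1645 = 35 / 1.73 = 20.23
S₃ = 20.23 × 717^0.1645 = 20.23 × 2.95 ≈ 59.67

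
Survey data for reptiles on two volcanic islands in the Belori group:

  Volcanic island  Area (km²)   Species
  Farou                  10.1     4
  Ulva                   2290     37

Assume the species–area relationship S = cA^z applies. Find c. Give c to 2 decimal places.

z = ln(S₂/S₁) / ln(A₂/A₁) = ln(37/4) / ln(2290/10.1) = 2.2246 / 5.4238 = 0.4102
c = S₁ / A₁^z = 4 / 10.1^0.4102 = 4 / 2.582 = 1.549

1.55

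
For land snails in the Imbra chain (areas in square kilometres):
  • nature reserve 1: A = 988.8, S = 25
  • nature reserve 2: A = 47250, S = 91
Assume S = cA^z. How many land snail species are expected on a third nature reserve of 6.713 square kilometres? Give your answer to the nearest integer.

5

z = ln(91/25) / ln(47250/988.8) = 1.2920 / 3.8667 = 0.3341
c = 25 / 988.8^0.3341 = 25 / 10.02 = 2.496
S₃ = 2.496 × 6.713^0.3341 = 2.496 × 1.889 ≈ 4.715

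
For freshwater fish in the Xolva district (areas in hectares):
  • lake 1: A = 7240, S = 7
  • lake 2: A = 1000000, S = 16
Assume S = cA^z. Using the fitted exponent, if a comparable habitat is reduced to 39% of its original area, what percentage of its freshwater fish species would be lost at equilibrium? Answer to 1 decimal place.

z = ln(16/7) / ln(1000000/7240) = 0.8267 / 4.9281 = 0.1677
S_new/S_old = (A_new/A_old)^z = 0.39^0.1677 = exp(0.1677 × -0.9416) = 0.8539
Fraction lost = 1 − 0.8539 = 0.1461

14.6%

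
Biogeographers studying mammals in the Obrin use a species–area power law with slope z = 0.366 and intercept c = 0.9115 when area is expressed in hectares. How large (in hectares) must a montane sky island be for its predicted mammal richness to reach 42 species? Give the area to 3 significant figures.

35100 hectares

42 = 0.9115 × A^0.366  ⇒  A^0.366 = 42/0.9115 = 46.08
ln A = ln(46.08) / 0.366 = 3.8303 / 0.366 = 10.4654
A = e^10.4654 ≈ 35080 hectares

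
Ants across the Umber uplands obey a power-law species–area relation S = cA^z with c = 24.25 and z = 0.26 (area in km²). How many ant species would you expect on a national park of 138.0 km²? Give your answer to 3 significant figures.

87.3

S = 24.25 × 138^0.26
ln S = ln 24.25 + 0.26 × ln 138 = 3.1884 + 0.26 × 4.9273 = 4.4695
S = e^4.4695 ≈ 87.31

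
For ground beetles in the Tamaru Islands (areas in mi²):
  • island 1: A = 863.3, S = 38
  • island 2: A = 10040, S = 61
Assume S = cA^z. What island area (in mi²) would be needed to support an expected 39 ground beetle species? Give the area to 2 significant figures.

990 mi²

z = ln(61/38) / ln(10040/863.3) = 0.4733 / 2.4536 = 0.1929
c = 38 / 863.3^0.1929 = 38 / 3.684 = 10.31
A = (39/10.31)^(1/0.1929) ⇒ ln A = ln(3.781)/0.1929 = 6.8954
A = e^6.8954 ≈ 987.7 mi²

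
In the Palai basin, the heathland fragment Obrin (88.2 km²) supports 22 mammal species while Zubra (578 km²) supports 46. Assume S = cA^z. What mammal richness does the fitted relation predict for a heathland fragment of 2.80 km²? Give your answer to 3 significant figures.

5.68

z = ln(46/22) / ln(578/88.2) = 0.7376 / 1.8800 = 0.3923
c = 22 / 88.2^0.3923 = 22 / 5.798 = 3.794
S₃ = 3.794 × 2.8^0.3923 = 3.794 × 1.498 ≈ 5.683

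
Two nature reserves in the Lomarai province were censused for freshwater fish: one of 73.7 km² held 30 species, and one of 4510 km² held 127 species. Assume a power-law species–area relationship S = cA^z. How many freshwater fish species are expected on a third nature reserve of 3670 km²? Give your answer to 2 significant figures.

120

z = ln(127/30) / ln(4510/73.7) = 1.4430 / 4.1140 = 0.3507
c = 30 / 73.7^0.3507 = 30 / 4.519 = 6.639
S₃ = 6.639 × 3670^0.3507 = 6.639 × 17.79 ≈ 118.1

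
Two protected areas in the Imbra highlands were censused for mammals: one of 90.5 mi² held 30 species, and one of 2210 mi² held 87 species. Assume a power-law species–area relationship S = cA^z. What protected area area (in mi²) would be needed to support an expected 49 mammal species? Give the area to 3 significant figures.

z = ln(87/30) / ln(2210/90.5) = 1.0647 / 3.1954 = 0.3332
c = 30 / 90.5^0.3332 = 30 / 4.487 = 6.686
A = (49/6.686)^(1/0.3332) ⇒ ln A = ln(7.329)/0.3332 = 5.9778
A = e^5.9778 ≈ 394.6 mi²

395 mi²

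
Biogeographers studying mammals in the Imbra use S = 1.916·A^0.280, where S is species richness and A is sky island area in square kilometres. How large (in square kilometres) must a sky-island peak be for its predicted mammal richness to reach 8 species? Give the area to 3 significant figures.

8 = 1.916 × A^0.28  ⇒  A^0.28 = 8/1.916 = 4.175
ln A = ln(4.175) / 0.28 = 1.4292 / 0.28 = 5.1043
A = e^5.1043 ≈ 164.7 square kilometres

165 square kilometres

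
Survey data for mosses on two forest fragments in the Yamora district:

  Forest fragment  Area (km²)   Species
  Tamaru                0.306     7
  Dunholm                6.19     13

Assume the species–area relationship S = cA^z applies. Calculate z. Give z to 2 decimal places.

0.21

Taking logs: ln S = ln c + z ln A, so z = (ln S₂ − ln S₁)/(ln A₂ − ln A₁).
z = ln(13/7) / ln(6.19/0.306) = ln(1.857) / ln(20.23) = 0.6190 / 3.0071 = 0.2059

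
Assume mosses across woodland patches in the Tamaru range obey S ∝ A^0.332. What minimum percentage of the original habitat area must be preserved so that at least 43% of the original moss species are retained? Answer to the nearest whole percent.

8%

Need (A_new/A_old)^0.332 = 0.43, so A_new/A_old = 0.43^(1/0.332) = 0.43^3.012
ln(A_new/A_old) = ln 0.43 / 0.332 = -0.8440 / 0.332 = -2.5421
A_new/A_old = e^-2.5421 ≈ 0.0787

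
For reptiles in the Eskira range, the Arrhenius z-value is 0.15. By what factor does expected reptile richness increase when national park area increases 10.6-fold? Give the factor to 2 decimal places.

S₂/S₁ = (A₂/A₁)^z = 10.6^0.15
ln(S₂/S₁) = 0.15 × ln 10.6 = 0.15 × 2.3609 = 0.3541
S₂/S₁ = e^0.3541 ≈ 1.425

1.42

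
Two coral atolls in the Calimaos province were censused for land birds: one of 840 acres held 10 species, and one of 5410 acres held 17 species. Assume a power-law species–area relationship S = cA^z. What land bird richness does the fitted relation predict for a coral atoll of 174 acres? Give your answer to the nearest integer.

6

z = ln(17/10) / ln(5410/840) = 0.5306 / 1.8626 = 0.2849
c = 10 / 840^0.2849 = 10 / 6.809 = 1.469
S₃ = 1.469 × 174^0.2849 = 1.469 × 4.348 ≈ 6.386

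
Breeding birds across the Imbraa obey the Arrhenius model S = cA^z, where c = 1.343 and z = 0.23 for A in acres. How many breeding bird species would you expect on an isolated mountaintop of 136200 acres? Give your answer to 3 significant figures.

20.4

S = 1.343 × 136200^0.23
ln S = ln 1.343 + 0.23 × ln 136200 = 0.2949 + 0.23 × 11.8219 = 3.0139
S = e^3.0139 ≈ 20.37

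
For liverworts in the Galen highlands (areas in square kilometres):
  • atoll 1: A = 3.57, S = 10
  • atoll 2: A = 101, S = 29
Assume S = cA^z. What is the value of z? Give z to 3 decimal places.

0.319

Taking logs: ln S = ln c + z ln A, so z = (ln S₂ − ln S₁)/(ln A₂ − ln A₁).
z = ln(29/10) / ln(101/3.57) = ln(2.9) / ln(28.29) = 1.0647 / 3.3426 = 0.3185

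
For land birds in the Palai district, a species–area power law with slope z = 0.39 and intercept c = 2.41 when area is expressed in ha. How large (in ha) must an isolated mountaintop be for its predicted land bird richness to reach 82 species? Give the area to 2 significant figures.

8500 ha

82 = 2.41 × A^0.39  ⇒  A^0.39 = 82/2.41 = 34.02
ln A = ln(34.02) / 0.39 = 3.5271 / 0.39 = 9.0438
A = e^9.0438 ≈ 8466 ha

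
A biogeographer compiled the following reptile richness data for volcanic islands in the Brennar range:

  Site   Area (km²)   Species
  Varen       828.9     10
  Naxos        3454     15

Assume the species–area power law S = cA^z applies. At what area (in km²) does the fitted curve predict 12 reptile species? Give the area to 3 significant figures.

1570 km²

z = ln(15/10) / ln(3454/828.9) = 0.4055 / 1.4272 = 0.2841
c = 10 / 828.9^0.2841 = 10 / 6.748 = 1.482
A = (12/1.482)^(1/0.2841) ⇒ ln A = ln(8.097)/0.2841 = 7.3618
A = e^7.3618 ≈ 1575 km²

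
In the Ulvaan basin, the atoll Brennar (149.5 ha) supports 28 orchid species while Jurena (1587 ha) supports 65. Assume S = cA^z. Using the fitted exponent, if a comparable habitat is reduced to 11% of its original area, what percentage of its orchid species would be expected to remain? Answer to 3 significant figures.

z = ln(65/28) / ln(1587/149.5) = 0.8422 / 2.3623 = 0.3565
S_new/S_old = (A_new/A_old)^z = 0.11^0.3565 = exp(0.3565 × -2.2073) = 0.4552

45.5%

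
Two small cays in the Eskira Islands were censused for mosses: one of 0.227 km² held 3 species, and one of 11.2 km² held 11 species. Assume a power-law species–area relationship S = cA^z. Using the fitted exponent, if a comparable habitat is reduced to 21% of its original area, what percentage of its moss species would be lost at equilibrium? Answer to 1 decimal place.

z = ln(11/3) / ln(11.2/0.227) = 1.2993 / 3.8987 = 0.3333
S_new/S_old = (A_new/A_old)^z = 0.21^0.3333 = exp(0.3333 × -1.5606) = 0.5945
Fraction lost = 1 − 0.5945 = 0.4055

40.6%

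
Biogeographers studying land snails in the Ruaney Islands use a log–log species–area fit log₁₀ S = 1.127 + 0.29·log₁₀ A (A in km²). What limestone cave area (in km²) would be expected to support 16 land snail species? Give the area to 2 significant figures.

1.8 km²

16 = 13.4 × A^0.29  ⇒  A^0.29 = 16/13.4 = 1.194
ln A = ln(1.194) / 0.29 = 0.1776 / 0.29 = 0.6123
A = e^0.6123 ≈ 1.845 km²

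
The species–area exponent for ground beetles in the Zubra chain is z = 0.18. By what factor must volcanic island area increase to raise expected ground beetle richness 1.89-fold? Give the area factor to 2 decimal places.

34.35

(A₂/A₁)^0.18 = 1.89, so A₂/A₁ = 1.89^(1/0.18) = 1.89^5.556
ln(A₂/A₁) = ln 1.89 / 0.18 = 0.6366 / 0.18 = 3.5365
A₂/A₁ = e^3.5365 ≈ 34.35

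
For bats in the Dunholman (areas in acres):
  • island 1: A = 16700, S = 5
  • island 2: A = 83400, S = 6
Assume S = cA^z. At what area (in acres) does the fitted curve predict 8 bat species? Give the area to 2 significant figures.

1100000 acres

z = ln(6/5) / ln(83400/16700) = 0.1823 / 1.6082 = 0.1134
c = 5 / 16700^0.1134 = 5 / 3.011 = 1.661
A = (8/1.661)^(1/0.1134) ⇒ ln A = ln(4.818)/0.1134 = 13.8690
A = e^13.8690 ≈ 1054964 acres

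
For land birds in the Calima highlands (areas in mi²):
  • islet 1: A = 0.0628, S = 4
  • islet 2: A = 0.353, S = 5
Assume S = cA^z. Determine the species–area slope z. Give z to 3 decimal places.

Taking logs: ln S = ln c + z ln A, so z = (ln S₂ − ln S₁)/(ln A₂ − ln A₁).
z = ln(5/4) / ln(0.353/0.0628) = ln(1.25) / ln(5.621) = 0.2231 / 1.7265 = 0.1292

0.129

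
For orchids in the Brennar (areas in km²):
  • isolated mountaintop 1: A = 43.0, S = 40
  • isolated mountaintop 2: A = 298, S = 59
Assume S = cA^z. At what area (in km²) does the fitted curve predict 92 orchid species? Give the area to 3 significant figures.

2720 km²

z = ln(59/40) / ln(298/43) = 0.3887 / 1.9359 = 0.2008
c = 40 / 43^0.2008 = 40 / 2.128 = 18.8
A = (92/18.8)^(1/0.2008) ⇒ ln A = ln(4.894)/0.2008 = 7.9099
A = e^7.9099 ≈ 2724 km²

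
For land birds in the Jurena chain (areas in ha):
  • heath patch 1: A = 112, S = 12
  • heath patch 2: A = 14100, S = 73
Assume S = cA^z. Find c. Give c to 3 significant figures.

z = ln(S₂/S₁) / ln(A₂/A₁) = ln(73/12) / ln(14100/112) = 1.8056 / 4.8354 = 0.3734
c = S₁ / A₁^z = 12 / 112^0.3734 = 12 / 5.823 = 2.061

2.06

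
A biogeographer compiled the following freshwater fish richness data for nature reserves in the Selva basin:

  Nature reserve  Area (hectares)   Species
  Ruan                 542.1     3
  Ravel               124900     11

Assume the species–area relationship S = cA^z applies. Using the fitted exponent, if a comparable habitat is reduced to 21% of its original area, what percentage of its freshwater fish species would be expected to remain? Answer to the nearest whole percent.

69%

z = ln(11/3) / ln(124900/542.1) = 1.2993 / 5.4398 = 0.2388
S_new/S_old = (A_new/A_old)^z = 0.21^0.2388 = exp(0.2388 × -1.5606) = 0.6888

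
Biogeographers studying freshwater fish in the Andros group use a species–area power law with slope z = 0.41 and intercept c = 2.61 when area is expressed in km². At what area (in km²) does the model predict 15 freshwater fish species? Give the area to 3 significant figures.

71.2 km²

15 = 2.61 × A^0.41  ⇒  A^0.41 = 15/2.61 = 5.747
ln A = ln(5.747) / 0.41 = 1.7487 / 0.41 = 4.2651
A = e^4.2651 ≈ 71.17 km²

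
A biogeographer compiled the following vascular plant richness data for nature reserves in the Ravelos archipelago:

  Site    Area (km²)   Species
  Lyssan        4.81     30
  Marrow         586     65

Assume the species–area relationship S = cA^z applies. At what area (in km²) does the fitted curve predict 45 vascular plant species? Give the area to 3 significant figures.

59.7 km²

z = ln(65/30) / ln(586/4.81) = 0.7732 / 4.8026 = 0.1610
c = 30 / 4.81^0.1610 = 30 / 1.288 = 23.3
A = (45/23.3)^(1/0.1610) ⇒ ln A = ln(1.932)/0.1610 = 4.0892
A = e^4.0892 ≈ 59.69 km²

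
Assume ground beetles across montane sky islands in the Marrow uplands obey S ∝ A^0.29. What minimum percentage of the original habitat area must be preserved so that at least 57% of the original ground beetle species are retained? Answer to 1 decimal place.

Need (A_new/A_old)^0.29 = 0.57, so A_new/A_old = 0.57^(1/0.29) = 0.57^3.448
ln(A_new/A_old) = ln 0.57 / 0.29 = -0.5621 / 0.29 = -1.9383
A_new/A_old = e^-1.9383 ≈ 0.1439

14.4%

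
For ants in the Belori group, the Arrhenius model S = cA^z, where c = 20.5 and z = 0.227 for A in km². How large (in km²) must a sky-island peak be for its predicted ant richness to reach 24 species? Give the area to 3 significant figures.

2.00 km²

24 = 20.5 × A^0.227  ⇒  A^0.227 = 24/20.5 = 1.171
ln A = ln(1.171) / 0.227 = 0.1576 / 0.227 = 0.6944
A = e^0.6944 ≈ 2.003 km²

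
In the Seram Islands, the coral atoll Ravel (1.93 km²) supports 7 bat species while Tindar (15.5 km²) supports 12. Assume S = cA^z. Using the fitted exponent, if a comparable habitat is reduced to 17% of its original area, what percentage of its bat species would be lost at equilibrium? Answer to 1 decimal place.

36.8%

z = ln(12/7) / ln(15.5/1.93) = 0.5390 / 2.0833 = 0.2587
S_new/S_old = (A_new/A_old)^z = 0.17^0.2587 = exp(0.2587 × -1.7720) = 0.6323
Fraction lost = 1 − 0.6323 = 0.3677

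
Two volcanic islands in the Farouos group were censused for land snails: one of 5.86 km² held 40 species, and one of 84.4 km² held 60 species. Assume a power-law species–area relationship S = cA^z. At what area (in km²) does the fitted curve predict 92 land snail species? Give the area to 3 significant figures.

z = ln(60/40) / ln(84.4/5.86) = 0.4055 / 2.6674 = 0.1520
c = 40 / 5.86^0.1520 = 40 / 1.308 = 30.57
A = (92/30.57)^(1/0.1520) ⇒ ln A = ln(3.009)/0.1520 = 7.2476
A = e^7.2476 ≈ 1405 km²

1400 km²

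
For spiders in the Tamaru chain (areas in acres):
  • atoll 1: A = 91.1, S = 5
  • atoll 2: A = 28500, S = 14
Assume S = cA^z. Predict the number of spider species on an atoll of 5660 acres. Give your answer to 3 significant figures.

10.5

z = ln(14/5) / ln(28500/91.1) = 1.0296 / 5.7457 = 0.1792
c = 5 / 91.1^0.1792 = 5 / 2.245 = 2.228
S₃ = 2.228 × 5660^0.1792 = 2.228 × 4.704 ≈ 10.48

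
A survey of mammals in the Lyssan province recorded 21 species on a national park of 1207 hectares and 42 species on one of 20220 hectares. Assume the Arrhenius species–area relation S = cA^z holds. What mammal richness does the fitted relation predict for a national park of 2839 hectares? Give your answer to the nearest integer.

26

z = ln(42/21) / ln(20220/1207) = 0.6931 / 2.8185 = 0.2459
c = 21 / 1207^0.2459 = 21 / 5.726 = 3.667
S₃ = 3.667 × 2839^0.2459 = 3.667 × 7.067 ≈ 25.92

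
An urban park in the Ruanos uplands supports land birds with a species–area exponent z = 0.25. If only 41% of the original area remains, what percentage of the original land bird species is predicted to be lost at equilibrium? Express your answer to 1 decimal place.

20.0%

S_new/S_old = (A_new/A_old)^z = 0.41^0.25
= exp(0.25 × ln 0.41) = exp(0.25 × -0.8916) = exp(-0.2229) ≈ 0.8002
Fraction lost = 1 − 0.8002 = 0.1998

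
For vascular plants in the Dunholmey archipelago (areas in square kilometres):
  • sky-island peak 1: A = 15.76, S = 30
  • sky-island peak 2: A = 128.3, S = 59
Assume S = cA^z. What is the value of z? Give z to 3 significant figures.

0.323

Taking logs: ln S = ln c + z ln A, so z = (ln S₂ − ln S₁)/(ln A₂ − ln A₁).
z = ln(59/30) / ln(128.3/15.76) = ln(1.967) / ln(8.141) = 0.6763 / 2.0969 = 0.3225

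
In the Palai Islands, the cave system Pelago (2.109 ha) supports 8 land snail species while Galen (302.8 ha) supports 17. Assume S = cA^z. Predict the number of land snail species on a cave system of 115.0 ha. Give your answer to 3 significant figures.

z = ln(17/8) / ln(302.8/2.109) = 0.7538 / 4.9669 = 0.1518
c = 8 / 2.109^0.1518 = 8 / 1.12 = 7.143
S₃ = 7.143 × 115^0.1518 = 7.143 × 2.055 ≈ 14.68

14.7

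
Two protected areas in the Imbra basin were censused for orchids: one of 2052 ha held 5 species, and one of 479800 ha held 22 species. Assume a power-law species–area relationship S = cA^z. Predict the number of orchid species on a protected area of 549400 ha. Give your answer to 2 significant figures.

23

z = ln(22/5) / ln(479800/2052) = 1.4816 / 5.4546 = 0.2716
c = 5 / 2052^0.2716 = 5 / 7.937 = 0.6299
S₃ = 0.6299 × 549400^0.2716 = 0.6299 × 36.23 ≈ 22.82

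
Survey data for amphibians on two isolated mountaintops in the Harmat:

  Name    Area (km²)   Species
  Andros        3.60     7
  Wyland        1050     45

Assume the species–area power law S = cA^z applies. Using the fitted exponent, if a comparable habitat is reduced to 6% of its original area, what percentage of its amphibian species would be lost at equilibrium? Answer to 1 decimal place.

60.2%

z = ln(45/7) / ln(1050/3.6) = 1.8608 / 5.6756 = 0.3279
S_new/S_old = (A_new/A_old)^z = 0.06^0.3279 = exp(0.3279 × -2.8134) = 0.3976
Fraction lost = 1 − 0.3976 = 0.6024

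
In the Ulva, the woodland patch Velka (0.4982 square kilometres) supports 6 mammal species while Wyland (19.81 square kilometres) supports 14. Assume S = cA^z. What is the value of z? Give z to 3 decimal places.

Taking logs: ln S = ln c + z ln A, so z = (ln S₂ − ln S₁)/(ln A₂ − ln A₁).
z = ln(14/6) / ln(19.81/0.4982) = ln(2.333) / ln(39.76) = 0.8473 / 3.6829 = 0.2301

0.230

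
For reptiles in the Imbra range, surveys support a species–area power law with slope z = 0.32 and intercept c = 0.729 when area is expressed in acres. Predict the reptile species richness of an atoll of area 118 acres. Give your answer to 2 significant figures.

3.4

S = 0.729 × 118^0.32
ln S = ln 0.729 + 0.32 × ln 118 = -0.3161 + 0.32 × 4.7707 = 1.2105
S = e^1.2105 ≈ 3.355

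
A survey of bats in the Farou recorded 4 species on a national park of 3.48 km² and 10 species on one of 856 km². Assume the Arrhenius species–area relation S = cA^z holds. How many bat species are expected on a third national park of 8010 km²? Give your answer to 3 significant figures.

14.5

z = ln(10/4) / ln(856/3.48) = 0.9163 / 5.5052 = 0.1664
c = 4 / 3.48^0.1664 = 4 / 1.231 = 3.25
S₃ = 3.25 × 8010^0.1664 = 3.25 × 4.464 ≈ 14.51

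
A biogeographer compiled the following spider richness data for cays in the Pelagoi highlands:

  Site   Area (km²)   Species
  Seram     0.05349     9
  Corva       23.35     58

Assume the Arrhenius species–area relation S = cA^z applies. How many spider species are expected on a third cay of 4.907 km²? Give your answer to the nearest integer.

36

z = ln(58/9) / ln(23.35/0.05349) = 1.8632 / 6.0789 = 0.3065
c = 9 / 0.05349^0.3065 = 9 / 0.4076 = 22.08
S₃ = 22.08 × 4.907^0.3065 = 22.08 × 1.628 ≈ 35.96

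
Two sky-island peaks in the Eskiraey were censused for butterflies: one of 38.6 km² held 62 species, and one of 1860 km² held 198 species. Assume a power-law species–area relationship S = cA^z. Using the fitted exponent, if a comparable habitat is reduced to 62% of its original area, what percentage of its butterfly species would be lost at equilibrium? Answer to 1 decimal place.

z = ln(198/62) / ln(1860/38.6) = 1.1611 / 3.8751 = 0.2996
S_new/S_old = (A_new/A_old)^z = 0.62^0.2996 = exp(0.2996 × -0.4780) = 0.8665
Fraction lost = 1 − 0.8665 = 0.1335

13.3%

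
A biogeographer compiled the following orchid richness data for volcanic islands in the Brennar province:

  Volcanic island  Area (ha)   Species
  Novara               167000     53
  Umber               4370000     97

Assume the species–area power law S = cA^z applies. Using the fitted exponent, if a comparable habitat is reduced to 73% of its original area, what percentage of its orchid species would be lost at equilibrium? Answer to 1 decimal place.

z = ln(97/53) / ln(4370000/167000) = 0.6044 / 3.2645 = 0.1851
S_new/S_old = (A_new/A_old)^z = 0.73^0.1851 = exp(0.1851 × -0.3147) = 0.9434
Fraction lost = 1 − 0.9434 = 0.0566

5.7%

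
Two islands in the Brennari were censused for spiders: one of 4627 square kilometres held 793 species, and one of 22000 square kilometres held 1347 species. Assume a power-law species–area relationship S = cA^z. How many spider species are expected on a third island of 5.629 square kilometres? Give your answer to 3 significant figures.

z = ln(1347/793) / ln(22000/4627) = 0.5298 / 1.5591 = 0.3398
c = 793 / 4627^0.3398 = 793 / 17.6 = 45.06
S₃ = 45.06 × 5.629^0.3398 = 45.06 × 1.799 ≈ 81.05

81.1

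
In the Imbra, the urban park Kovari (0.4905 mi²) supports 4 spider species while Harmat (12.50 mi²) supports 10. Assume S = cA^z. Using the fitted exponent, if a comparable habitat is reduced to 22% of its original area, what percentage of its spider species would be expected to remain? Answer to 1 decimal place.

65.2%

z = ln(10/4) / ln(12.5/0.4905) = 0.9163 / 3.2381 = 0.2830
S_new/S_old = (A_new/A_old)^z = 0.22^0.2830 = exp(0.2830 × -1.5141) = 0.6515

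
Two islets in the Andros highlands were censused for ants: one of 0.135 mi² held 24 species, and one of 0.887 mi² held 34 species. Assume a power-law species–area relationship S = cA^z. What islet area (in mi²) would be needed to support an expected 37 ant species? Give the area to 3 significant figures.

z = ln(34/24) / ln(0.887/0.135) = 0.3483 / 1.8826 = 0.1850
c = 24 / 0.135^0.1850 = 24 / 0.6904 = 34.76
A = (37/34.76)^(1/0.1850) ⇒ ln A = ln(1.064)/0.1850 = 0.3371
A = e^0.3371 ≈ 1.401 mi²

1.40 mi²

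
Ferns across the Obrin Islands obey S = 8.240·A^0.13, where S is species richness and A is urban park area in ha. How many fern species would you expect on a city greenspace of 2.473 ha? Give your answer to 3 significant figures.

9.27

S = 8.24 × 2.473^0.13
ln S = ln 8.24 + 0.13 × ln 2.473 = 2.1090 + 0.13 × 0.9054 = 2.2267
S = e^2.2267 ≈ 9.269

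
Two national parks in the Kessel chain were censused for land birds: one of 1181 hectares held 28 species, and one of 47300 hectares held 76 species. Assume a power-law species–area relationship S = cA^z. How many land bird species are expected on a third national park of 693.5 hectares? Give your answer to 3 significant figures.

z = ln(76/28) / ln(47300/1181) = 0.9985 / 3.6901 = 0.2706
c = 28 / 1181^0.2706 = 28 / 6.782 = 4.129
S₃ = 4.129 × 693.5^0.2706 = 4.129 × 5.872 ≈ 24.24

24.2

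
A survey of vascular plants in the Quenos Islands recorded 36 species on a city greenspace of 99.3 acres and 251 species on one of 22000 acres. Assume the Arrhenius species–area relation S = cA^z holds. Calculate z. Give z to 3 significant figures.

Taking logs: ln S = ln c + z ln A, so z = (ln S₂ − ln S₁)/(ln A₂ − ln A₁).
z = ln(251/36) / ln(22000/99.3) = ln(6.972) / ln(221.6) = 1.9419 / 5.4007 = 0.3596

0.360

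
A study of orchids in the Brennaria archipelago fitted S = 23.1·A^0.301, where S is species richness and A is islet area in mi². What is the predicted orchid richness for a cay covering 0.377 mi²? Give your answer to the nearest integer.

17

S = 23.1 × 0.377^0.301 = 23.1 × 0.7456 ≈ 17.22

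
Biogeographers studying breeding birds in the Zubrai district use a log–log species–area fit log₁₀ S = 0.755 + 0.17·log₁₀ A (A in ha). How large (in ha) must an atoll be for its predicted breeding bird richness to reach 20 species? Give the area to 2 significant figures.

20 = 5.689 × A^0.17  ⇒  A^0.17 = 20/5.689 = 3.516
ln A = ln(3.516) / 0.17 = 1.2573 / 0.17 = 7.3958
A = e^7.3958 ≈ 1629 ha

1600 ha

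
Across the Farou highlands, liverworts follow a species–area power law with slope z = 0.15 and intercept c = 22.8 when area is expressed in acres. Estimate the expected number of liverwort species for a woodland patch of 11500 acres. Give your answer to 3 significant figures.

92.7

S = 22.8 × 11500^0.15
ln S = ln 22.8 + 0.15 × ln 11500 = 3.1268 + 0.15 × 9.3501 = 4.5293
S = e^4.5293 ≈ 92.69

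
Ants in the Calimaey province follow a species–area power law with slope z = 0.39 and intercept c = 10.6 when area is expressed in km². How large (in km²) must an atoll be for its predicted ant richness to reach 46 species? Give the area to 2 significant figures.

46 = 10.6 × A^0.39  ⇒  A^0.39 = 46/10.6 = 4.34
ln A = ln(4.34) / 0.39 = 1.4678 / 0.39 = 3.7636
A = e^3.7636 ≈ 43.1 km²

43 km²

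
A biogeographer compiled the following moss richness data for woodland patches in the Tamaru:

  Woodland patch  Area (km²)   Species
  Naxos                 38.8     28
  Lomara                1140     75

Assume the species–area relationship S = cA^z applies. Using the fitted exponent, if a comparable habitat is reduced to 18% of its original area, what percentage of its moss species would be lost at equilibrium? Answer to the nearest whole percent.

39%

z = ln(75/28) / ln(1140/38.8) = 0.9853 / 3.3804 = 0.2915
S_new/S_old = (A_new/A_old)^z = 0.18^0.2915 = exp(0.2915 × -1.7148) = 0.6066
Fraction lost = 1 − 0.6066 = 0.3934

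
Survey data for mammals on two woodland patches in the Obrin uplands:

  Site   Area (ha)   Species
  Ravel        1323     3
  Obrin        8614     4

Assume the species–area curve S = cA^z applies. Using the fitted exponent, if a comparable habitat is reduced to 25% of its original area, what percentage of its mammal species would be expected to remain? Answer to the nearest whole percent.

z = ln(4/3) / ln(8614/1323) = 0.2877 / 1.8735 = 0.1536
S_new/S_old = (A_new/A_old)^z = 0.25^0.1536 = exp(0.1536 × -1.3863) = 0.8083

81%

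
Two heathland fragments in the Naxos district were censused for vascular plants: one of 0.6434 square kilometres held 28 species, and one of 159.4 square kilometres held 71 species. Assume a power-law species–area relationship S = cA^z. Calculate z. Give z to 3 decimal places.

Taking logs: ln S = ln c + z ln A, so z = (ln S₂ − ln S₁)/(ln A₂ − ln A₁).
z = ln(71/28) / ln(159.4/0.6434) = ln(2.536) / ln(247.7) = 0.9305 / 5.5124 = 0.1688

0.169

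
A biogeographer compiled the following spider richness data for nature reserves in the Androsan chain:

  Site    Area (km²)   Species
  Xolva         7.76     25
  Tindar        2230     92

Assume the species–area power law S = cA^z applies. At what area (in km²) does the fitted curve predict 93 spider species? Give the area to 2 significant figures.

2300 km²

z = ln(92/25) / ln(2230/7.76) = 1.3029 / 5.6608 = 0.2302
c = 25 / 7.76^0.2302 = 25 / 1.603 = 15.6
A = (93/15.6)^(1/0.2302) ⇒ ln A = ln(5.962)/0.2302 = 7.7567
A = e^7.7567 ≈ 2337 km²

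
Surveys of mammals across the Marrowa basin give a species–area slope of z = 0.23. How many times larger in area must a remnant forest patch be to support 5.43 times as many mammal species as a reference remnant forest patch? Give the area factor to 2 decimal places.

1565.96

(A₂/A₁)^0.23 = 5.43, so A₂/A₁ = 5.43^(1/0.23) = 5.43^4.348
ln(A₂/A₁) = ln 5.43 / 0.23 = 1.6919 / 0.23 = 7.3563
A₂/A₁ = e^7.3563 ≈ 1566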